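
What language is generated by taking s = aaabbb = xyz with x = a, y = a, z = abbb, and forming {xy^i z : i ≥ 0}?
{xy^i z : i ≥ 0} = {a^(2+i) b^3 : i ≥ 0} = {aabbb, aaabbb, aaaabbb, ...}

With x = a, y = a, z = abbb: Starting with aaabbb and pumping the second 'a', we get strings with 2+i a's followed by 3 b's for i = 0, 1, 2, ...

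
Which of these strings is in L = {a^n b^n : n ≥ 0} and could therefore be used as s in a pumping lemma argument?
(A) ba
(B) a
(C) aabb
(C) aabb

The pumping lemma is applied to a string s that lies in L, so first check membership of each option:
- (A) ba has an a after a b, so it is not of the form a^n b^n and is not in L ✗
- (B) a has 1 a's and 0 b's; 1 ≠ 0, so it is not in L ✗
- (C) aabb = a^2 b^2 has equal counts (2 = 2), so it is in L ✓

Only (C) aabb is in L, so it is the only candidate that could play the role of s.
(In a complete proof one picks s in terms of the pumping length p so that |s| ≥ p is guaranteed; a fixed string like aabb illustrates the shape of such an s.)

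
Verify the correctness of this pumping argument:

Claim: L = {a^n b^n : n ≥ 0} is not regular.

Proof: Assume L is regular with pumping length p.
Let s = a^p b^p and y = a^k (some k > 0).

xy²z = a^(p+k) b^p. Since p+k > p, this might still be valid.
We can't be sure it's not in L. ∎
The proof is INCORRECT.

Error: The conclusion is wrong.
xy²z = a^(p+k) b^p is definitely NOT in L because the number of a's (p+k) ≠ number of b's (p).
The proof incorrectly doubts what is actually a valid contradiction.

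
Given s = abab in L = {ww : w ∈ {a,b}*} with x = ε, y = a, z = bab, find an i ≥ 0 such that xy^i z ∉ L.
i = 0

xy⁰z = ε · ε · bab = bab; bab has odd length 3, so it cannot be written as ww and is not in L.
(Other choices also work, e.g. i = 2, 3; only i = 1 is guaranteed to stay in L since xy¹z = s.)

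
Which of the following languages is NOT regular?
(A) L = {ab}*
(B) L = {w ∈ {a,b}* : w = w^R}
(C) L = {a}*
(B) {w ∈ {a,b}* : w = w^R}

(B) L = {w ∈ {a,b}* : w = w^R} is NOT regular.

The pumping lemma can be used to prove this:
After pumping, the string is no longer symmetric

The other languages are regular because they can be recognized by finite automata.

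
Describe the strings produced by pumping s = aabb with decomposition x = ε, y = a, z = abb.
{xy^i z : i ≥ 0} = {a^(i+1) b^2 : i ≥ 0} = {abb, aabb, aaabb, ...}

With x = ε, y = a, z = abb: Starting with aabb and pumping the first 'a' (z = abb keeps the second 'a'), we get strings with i+1 a's followed by 2 b's for i = 0, 1, 2, ...; note bb is not produced because z always contributes one a.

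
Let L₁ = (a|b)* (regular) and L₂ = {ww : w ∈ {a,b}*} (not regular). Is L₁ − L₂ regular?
No — L₁ − L₂ is not regular.

L₁ − L₂ is the complement of {ww} within {a,b}*. If it were regular, its complement {ww} would be regular as well (regular languages are closed under complement) — contradiction. So L₁ − L₂ is not regular.

Note that the bare facts "L₁ regular, L₂ non-regular" do not settle the question by themselves: the closure of regular languages under ∪, ∩, complement and difference applies only when BOTH operands are regular. With a non-regular operand the result can come out regular or non-regular depending on the specific languages, so one has to work out L₁ − L₂ for this particular pair, as above.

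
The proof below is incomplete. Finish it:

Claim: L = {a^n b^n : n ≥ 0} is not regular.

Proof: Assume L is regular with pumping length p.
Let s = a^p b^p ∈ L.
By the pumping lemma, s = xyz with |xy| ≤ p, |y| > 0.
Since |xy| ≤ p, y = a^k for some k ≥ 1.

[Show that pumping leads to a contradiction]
Consider xy²z = a^(p+k) b^p.

Since k ≥ 1, we have p + k > p.
So xy²z has more a's than b's: (p+k) a's vs p b's.
This means xy²z ∉ L because a^n b^n requires equal counts.

This contradicts the pumping lemma which states xy²z ∈ L.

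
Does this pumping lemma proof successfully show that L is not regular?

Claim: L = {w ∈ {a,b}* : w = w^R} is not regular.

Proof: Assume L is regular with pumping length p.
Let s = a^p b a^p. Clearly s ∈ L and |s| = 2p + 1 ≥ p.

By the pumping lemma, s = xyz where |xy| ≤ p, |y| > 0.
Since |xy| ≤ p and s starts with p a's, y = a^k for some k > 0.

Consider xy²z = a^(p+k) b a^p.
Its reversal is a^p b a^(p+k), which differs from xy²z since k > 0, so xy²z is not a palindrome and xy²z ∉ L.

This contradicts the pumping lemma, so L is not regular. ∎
The proof is correct.

This proof is valid because:
1. s = a^p b a^p is in L and is chosen in terms of p, so |s| ≥ p holds for every p
2. The decomposition analysis is correct: |xy| ≤ p forces y to lie inside the leading a's
3. The contradiction is valid: a^(p+k) b a^p has more a's before the b than after it, so it is not a palindrome
4. The conclusion follows logically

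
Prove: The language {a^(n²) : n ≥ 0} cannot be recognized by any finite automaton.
Assume for contradiction that L is regular, and let p ≥ 1 be the pumping length given by the pumping lemma.
Choose s = a^(p²). Then s ∈ L and |s| = p² ≥ p.
By the pumping lemma, s = xyz for some x, y, z with |xy| ≤ p, |y| ≥ 1, and xy^i z ∈ L for every i ≥ 0.
Here y = a^k for some k with 1 ≤ k ≤ |xy| ≤ p.

Take i = 2: |xy²z| = p² + k.
Now p² < p² + k ≤ p² + p < p² + 2p + 1 = (p + 1)².
So |xy²z| lies strictly between the consecutive squares p² and (p + 1)², hence is not a perfect square, and xy²z ∉ L.

This contradicts the pumping lemma, which requires xy^i z ∈ L for all i ≥ 0.
Hence L = {a^(n²) : n ≥ 0} is not regular. ∎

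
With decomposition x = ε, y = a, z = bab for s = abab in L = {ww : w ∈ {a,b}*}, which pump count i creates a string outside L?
i = 3

xy³z = ε · aaa · bab = aaabab; aaabab has length 6; its halves are aaa and bab, which differ, so it is not in L.
(Other choices also work, e.g. i = 0, 2; only i = 1 is guaranteed to stay in L since xy¹z = s.)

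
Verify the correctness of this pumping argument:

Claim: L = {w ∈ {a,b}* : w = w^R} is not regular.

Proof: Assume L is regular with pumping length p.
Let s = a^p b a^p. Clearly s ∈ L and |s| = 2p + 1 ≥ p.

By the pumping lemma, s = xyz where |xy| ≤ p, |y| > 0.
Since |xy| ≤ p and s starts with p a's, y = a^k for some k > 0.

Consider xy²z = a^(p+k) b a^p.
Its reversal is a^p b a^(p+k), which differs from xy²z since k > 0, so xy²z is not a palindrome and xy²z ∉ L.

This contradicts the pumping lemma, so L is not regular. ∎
The proof is correct.

This proof is valid because:
1. s = a^p b a^p is in L and is chosen in terms of p, so |s| ≥ p holds for every p
2. The decomposition analysis is correct: |xy| ≤ p forces y to lie inside the leading a's
3. The contradiction is valid: a^(p+k) b a^p has more a's before the b than after it, so it is not a palindrome
4. The conclusion follows logically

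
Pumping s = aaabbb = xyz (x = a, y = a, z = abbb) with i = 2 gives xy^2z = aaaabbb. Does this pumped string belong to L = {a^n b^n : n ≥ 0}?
No

xy²z = a · aa · abbb = aaaabbb.
aaaabbb has 4 a's and 3 b's; 4 ≠ 3, so it is not in L.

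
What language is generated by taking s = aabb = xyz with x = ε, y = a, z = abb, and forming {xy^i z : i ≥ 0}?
{xy^i z : i ≥ 0} = {a^(i+1) b^2 : i ≥ 0} = {abb, aabb, aaabb, ...}

With x = ε, y = a, z = abb: Starting with aabb and pumping the first 'a' (z = abb keeps the second 'a'), we get strings with i+1 a's followed by 2 b's for i = 0, 1, 2, ...; note bb is not produced because z always contributes one a.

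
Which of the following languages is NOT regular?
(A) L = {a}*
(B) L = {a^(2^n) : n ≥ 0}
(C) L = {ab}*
(B) {a^(2^n) : n ≥ 0}

(B) L = {a^(2^n) : n ≥ 0} is NOT regular.

The pumping lemma can be used to prove this:
After pumping, length is no longer a power of 2

The other languages are regular because they can be recognized by finite automata.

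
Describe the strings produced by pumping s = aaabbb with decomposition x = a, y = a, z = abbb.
{xy^i z : i ≥ 0} = {a^(2+i) b^3 : i ≥ 0} = {aabbb, aaabbb, aaaabbb, ...}

With x = a, y = a, z = abbb: Starting with aaabbb and pumping the second 'a', we get strings with 2+i a's followed by 3 b's for i = 0, 1, 2, ...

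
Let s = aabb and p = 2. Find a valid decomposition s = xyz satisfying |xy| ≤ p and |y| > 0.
x = 'a', y = 'a', z = 'bb'

For s = aabb and p = 2, one valid decomposition is:
- x = 'a' (length 1)
- y = 'a' (length 1)
- z = 'bb' (length 2)

Verification:
- xyz = 'a' + 'a' + 'bb' = aabb ✓
- |xy| = 2 ≤ 2 ✓
- |y| = 1 > 0 ✓

All pumping lemma constraints are satisfied.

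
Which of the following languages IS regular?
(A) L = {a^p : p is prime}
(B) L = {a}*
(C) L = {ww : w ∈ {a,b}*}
(B) {a}*

(B) L = {a}* is regular.

This can be recognized by a finite automaton (DFA/NFA).
Regular expressions like {a}* define regular languages.

The other choices are not regular:
- {a^p : p is prime}: After pumping, the length becomes composite
- {ww : w ∈ {a,b}*}: After pumping, the two halves no longer match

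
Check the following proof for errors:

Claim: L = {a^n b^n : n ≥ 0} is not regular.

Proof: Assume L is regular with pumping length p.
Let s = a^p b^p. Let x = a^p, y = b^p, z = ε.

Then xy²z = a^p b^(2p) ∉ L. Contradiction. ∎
The proof is INCORRECT.

Error: The decomposition violates |xy| ≤ p.
With x = a^p and y = b^p, we have |xy| = 2p > p.
The pumping lemma requires |xy| ≤ p, so y must be within the first p characters.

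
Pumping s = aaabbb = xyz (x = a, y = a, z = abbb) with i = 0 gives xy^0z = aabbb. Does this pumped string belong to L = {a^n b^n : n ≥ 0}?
No

xy⁰z = a · ε · abbb = aabbb.
aabbb has 2 a's and 3 b's; 2 ≠ 3, so it is not in L.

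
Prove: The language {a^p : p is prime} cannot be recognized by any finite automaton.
Assume for contradiction that L is regular, and let p ≥ 1 be the pumping length given by the pumping lemma.
Choose a prime q with q ≥ p (one exists because there are infinitely many primes) and let s = a^q. Then s ∈ L and |s| = q ≥ p.
By the pumping lemma, s = xyz for some x, y, z with |xy| ≤ p, |y| ≥ 1, and xy^i z ∈ L for every i ≥ 0.
Here y = a^k for some k with 1 ≤ k ≤ p, and xy^i z = a^(q + (i − 1)k) for every i ≥ 0.

Take i = q + 1: |xy^(q+1) z| = q + qk = q(k + 1).
Both factors satisfy q ≥ 2 and k + 1 ≥ 2, so q(k + 1) is composite, and xy^(q+1) z ∉ L.

This contradicts the pumping lemma, which requires xy^i z ∈ L for all i ≥ 0.
Hence L = {a^p : p is prime} is not regular. ∎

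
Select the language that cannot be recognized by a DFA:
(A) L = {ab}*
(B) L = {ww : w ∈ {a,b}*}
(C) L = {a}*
(B) {ww : w ∈ {a,b}*}

(B) L = {ww : w ∈ {a,b}*} is NOT regular.

The pumping lemma can be used to prove this:
After pumping, the two halves no longer match

The other languages are regular because they can be recognized by finite automata.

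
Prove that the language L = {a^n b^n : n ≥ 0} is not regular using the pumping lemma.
Assume for contradiction that L is regular, and let p ≥ 1 be the pumping length given by the pumping lemma.
Choose s = a^p b^p. Then s ∈ L and |s| = 2p ≥ p.
By the pumping lemma, s = xyz for some x, y, z with |xy| ≤ p, |y| ≥ 1, and xy^i z ∈ L for every i ≥ 0.
Since |xy| ≤ p and the first p symbols of s are all a's, we must have y = a^k for some k with 1 ≤ k ≤ p.

Take i = 2: xy²z = a^(p + k) b^p.
This string has p + k a's but p b's, and p + k > p because k ≥ 1. So xy²z ∉ L.

This contradicts the pumping lemma, which requires xy^i z ∈ L for all i ≥ 0.
Hence L = {a^n b^n : n ≥ 0} is not regular. ∎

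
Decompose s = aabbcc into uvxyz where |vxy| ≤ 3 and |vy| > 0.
u='aa', v='b', x='b', y='c', z='c'

For s = aabbcc with pumping length p = 3:

One valid decomposition:
- u = 'aa'
- v = 'b'
- x = 'b'
- y = 'c'
- z = 'c'

Verification:
- uvxyz = 'aa' + 'b' + 'b' + 'c' + 'c' = aabbcc ✓
- |vxy| = |'bbc'| = 3 ≤ 3 ✓
- |vy| = |'bc'| = 2 > 0 ✓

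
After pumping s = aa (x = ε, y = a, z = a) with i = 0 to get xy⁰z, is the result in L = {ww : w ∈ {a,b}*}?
No

xy⁰z = ε · ε · a = a.
a has odd length 1, so it cannot be written as ww and is not in L.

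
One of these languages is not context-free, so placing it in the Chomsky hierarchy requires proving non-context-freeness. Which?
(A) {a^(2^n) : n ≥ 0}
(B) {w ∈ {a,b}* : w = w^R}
(A) {a^(2^n) : n ≥ 0}

(A) {a^(2^n) : n ≥ 0} requires the CFL pumping lemma.

- {w ∈ {a,b}* : w = w^R} is context-free (but not regular)
  • Can be shown non-regular with the regular pumping lemma
  • After pumping, the string is no longer symmetric

- {a^(2^n) : n ≥ 0} is NOT context-free
  • Requires the CFL pumping lemma to prove
  • Gaps between powers of 2 grow exponentially

The CFL pumping lemma is "stronger" in that it can prove non-membership
in the larger class of context-free languages.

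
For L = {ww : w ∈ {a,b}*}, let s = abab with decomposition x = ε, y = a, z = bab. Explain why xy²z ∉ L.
xy²z = aabab ∉ L

Pumping with i = 2 replaces y = a by y² = aa:
- Original: s = xyz = abab; abab splits into halves ab · ab, which are equal, so it is in L (w = ab)
- Pumped: xy²z = ε · aa · bab = aabab
- aabab has odd length 5, so it cannot be written as ww and is not in L

The pumping lemma would require xy²z ∈ L, so this decomposition yields a contradiction.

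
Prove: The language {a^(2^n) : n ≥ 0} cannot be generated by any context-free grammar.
Assume for contradiction that L is context-free, and let p ≥ 1 be the pumping length given by the pumping lemma for CFLs.
Choose s = a^(2^p). Then s ∈ L and |s| = 2^p ≥ p.
By the CFL pumping lemma, s = uvxyz for some u, v, x, y, z with |vxy| ≤ p, |vy| ≥ 1, and uv^i xy^i z ∈ L for every i ≥ 0.
All symbols are a's, so only lengths matter: let k = |vy|, with 1 ≤ k ≤ |vxy| ≤ p < 2^p.

Take i = 2: |uv²xy²z| = 2^p + k, and 2^p < 2^p + k < 2^p + 2^p = 2^(p+1).
So the length lies strictly between consecutive powers of two and is not a power of 2; uv²xy²z ∉ L.

This contradicts the CFL pumping lemma, which requires uv^i xy^i z ∈ L for all i ≥ 0.
Hence L = {a^(2^n) : n ≥ 0} is not context-free. ∎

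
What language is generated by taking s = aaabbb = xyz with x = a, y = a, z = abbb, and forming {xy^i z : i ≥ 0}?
{xy^i z : i ≥ 0} = {a^(2+i) b^3 : i ≥ 0} = {aabbb, aaabbb, aaaabbb, ...}

With x = a, y = a, z = abbb: Starting with aaabbb and pumping the second 'a', we get strings with 2+i a's followed by 3 b's for i = 0, 1, 2, ...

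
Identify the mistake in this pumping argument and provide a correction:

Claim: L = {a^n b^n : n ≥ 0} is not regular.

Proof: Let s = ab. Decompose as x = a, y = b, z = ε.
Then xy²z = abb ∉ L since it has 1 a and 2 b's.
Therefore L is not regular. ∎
Error: The string s = ab might be shorter than the pumping length p.

Correction: Choose s = a^p b^p to ensure |s| ≥ p. Also, the decomposition is wrong: with |xy| ≤ p, y cannot include b's when s starts with p a's.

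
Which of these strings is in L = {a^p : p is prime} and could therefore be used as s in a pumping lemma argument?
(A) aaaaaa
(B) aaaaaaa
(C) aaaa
(B) aaaaaaa

The pumping lemma is applied to a string s that lies in L, so first check membership of each option:
- (A) aaaaaa has length 6 = 2 × 3, which is not prime, so it is not in L ✗
- (B) aaaaaaa has length 7, which is prime, so it is in L ✓
- (C) aaaa has length 4 = 2 × 2, which is not prime, so it is not in L ✗

Only (B) aaaaaaa is in L, so it is the only candidate that could play the role of s.
(In a complete proof one picks s in terms of the pumping length p so that |s| ≥ p is guaranteed; a fixed string like aaaaaaa illustrates the shape of such an s.)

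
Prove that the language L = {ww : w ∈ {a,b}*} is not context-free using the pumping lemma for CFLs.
Assume for contradiction that L is context-free, and let p ≥ 1 be the pumping length given by the pumping lemma for CFLs.
Choose s = a^p b^p a^p b^p. Then s ∈ L (take w = a^p b^p) and |s| = 4p ≥ p.
By the CFL pumping lemma, s = uvxyz for some u, v, x, y, z with |vxy| ≤ p, |vy| ≥ 1, and uv^i xy^i z ∈ L for every i ≥ 0.

Write s as four blocks A₁ B₁ A₂ B₂ with A₁ = A₂ = a^p and B₁ = B₂ = b^p. Since |vxy| ≤ p, the window vxy lies inside at most two adjacent blocks. Take i = 0 and let t = uxz, so |t| = 4p − |vy| with 1 ≤ |vy| ≤ p. If |t| is odd, t ∉ L immediately, so assume |vy| is even (hence |vy| ≥ 2) and |t|/2 = 2p − |vy|/2, which satisfies p ≤ |t|/2 ≤ 2p − 1.

Case 1 (vxy inside A₁B₁): t = a^(p−j) b^(p−l) a^p b^p with j + l = |vy|. The second half of t has length < 2p, so it is a suffix of the trailing a^p b^p and ends in b; the first half is a^(p−j) b^(p−l) a^((j+l)/2), which ends in a because (j+l)/2 ≥ 1. The halves differ, so t ∉ L.

Case 2 (vxy inside B₁A₂, straddling the middle): t = a^p b^(p−j) a^(p−l) b^p with j + l = |vy|. If t = ww, then w is a prefix of t of length ≥ p, so w begins with a^p; and w is a suffix of t of length ≥ p, so w ends with b^p. That forces |w| ≥ 2p, contradicting |w| = |t|/2 ≤ 2p − 1. So t ∉ L.

Case 3 (vxy inside A₂B₂): t = a^p b^p a^(p−j) b^(p−l) with j + l = |vy|. The first half of t is a prefix of a^p b^p, so it begins with a; the second half is b^((j+l)/2) a^(p−j) b^(p−l), which begins with b. The halves differ, so t ∉ L.

In every case uv⁰xy⁰z = uxz ∉ L.

This contradicts the CFL pumping lemma, which requires uv^i xy^i z ∈ L for all i ≥ 0.
Hence L = {ww : w ∈ {a,b}*} is not context-free. ∎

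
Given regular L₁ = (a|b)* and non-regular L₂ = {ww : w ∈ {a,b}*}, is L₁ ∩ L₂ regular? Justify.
No — L₁ ∩ L₂ is not regular.

(a|b)* is all strings over {a,b}, so L₁ ∩ L₂ = {ww : w ∈ {a,b}*} = L₂ itself, which is not regular (pump s = a^p b a^p b).

Note that the bare facts "L₁ regular, L₂ non-regular" do not settle the question by themselves: the closure of regular languages under ∪, ∩, complement and difference applies only when BOTH operands are regular. With a non-regular operand the result can come out regular or non-regular depending on the specific languages, so one has to work out L₁ ∩ L₂ for this particular pair, as above.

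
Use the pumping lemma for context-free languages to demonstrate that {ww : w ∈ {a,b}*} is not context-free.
Assume for contradiction that L is context-free, and let p ≥ 1 be the pumping length given by the pumping lemma for CFLs.
Choose s = a^p b^p a^p b^p. Then s ∈ L (take w = a^p b^p) and |s| = 4p ≥ p.
By the CFL pumping lemma, s = uvxyz for some u, v, x, y, z with |vxy| ≤ p, |vy| ≥ 1, and uv^i xy^i z ∈ L for every i ≥ 0.

Write s as four blocks A₁ B₁ A₂ B₂ with A₁ = A₂ = a^p and B₁ = B₂ = b^p. Since |vxy| ≤ p, the window vxy lies inside at most two adjacent blocks. Take i = 0 and let t = uxz, so |t| = 4p − |vy| with 1 ≤ |vy| ≤ p. If |t| is odd, t ∉ L immediately, so assume |vy| is even (hence |vy| ≥ 2) and |t|/2 = 2p − |vy|/2, which satisfies p ≤ |t|/2 ≤ 2p − 1.

Case 1 (vxy inside A₁B₁): t = a^(p−j) b^(p−l) a^p b^p with j + l = |vy|. The second half of t has length < 2p, so it is a suffix of the trailing a^p b^p and ends in b; the first half is a^(p−j) b^(p−l) a^((j+l)/2), which ends in a because (j+l)/2 ≥ 1. The halves differ, so t ∉ L.

Case 2 (vxy inside B₁A₂, straddling the middle): t = a^p b^(p−j) a^(p−l) b^p with j + l = |vy|. If t = ww, then w is a prefix of t of length ≥ p, so w begins with a^p; and w is a suffix of t of length ≥ p, so w ends with b^p. That forces |w| ≥ 2p, contradicting |w| = |t|/2 ≤ 2p − 1. So t ∉ L.

Case 3 (vxy inside A₂B₂): t = a^p b^p a^(p−j) b^(p−l) with j + l = |vy|. The first half of t is a prefix of a^p b^p, so it begins with a; the second half is b^((j+l)/2) a^(p−j) b^(p−l), which begins with b. The halves differ, so t ∉ L.

In every case uv⁰xy⁰z = uxz ∉ L.

This contradicts the CFL pumping lemma, which requires uv^i xy^i z ∈ L for all i ≥ 0.
Hence L = {ww : w ∈ {a,b}*} is not context-free. ∎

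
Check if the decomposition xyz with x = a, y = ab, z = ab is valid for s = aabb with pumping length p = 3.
Violated: xyz = s

The decomposition x = a, y = ab, z = ab for s = aabb with p = 3
violates the constraint: xyz = s

xyz = 'a' + 'ab' + 'ab' = 'aabab' ≠ 'aabb' = s. The decomposition doesn't reconstruct s.

Pumping lemma constraints:
1. xyz = s (decomposition is valid)
2. |xy| ≤ p
3. |y| > 0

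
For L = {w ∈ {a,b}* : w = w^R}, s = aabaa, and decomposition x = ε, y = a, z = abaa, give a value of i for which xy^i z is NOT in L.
i = 0

xy⁰z = ε · ε · abaa = abaa; abaa reversed is aaba ≠ abaa, so it is not a palindrome and is not in L.
(Other choices also work, e.g. i = 2, 3; only i = 1 is guaranteed to stay in L since xy¹z = s.)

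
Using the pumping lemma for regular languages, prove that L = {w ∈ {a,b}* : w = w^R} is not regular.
Assume for contradiction that L is regular, and let p ≥ 1 be the pumping length given by the pumping lemma.
Choose s = a^p b a^p. Then s ∈ L (it reads the same in both directions) and |s| = 2p + 1 ≥ p.
By the pumping lemma, s = xyz for some x, y, z with |xy| ≤ p, |y| ≥ 1, and xy^i z ∈ L for every i ≥ 0.
Since |xy| ≤ p and the first p symbols of s are all a's, y = a^k for some k with 1 ≤ k ≤ p.

Take i = 2: xy²z = a^(p + k) b a^p.
Its reversal is a^p b a^(p + k). These differ because the block of a's before the unique b has length p + k in one and p in the other, and p + k ≠ p since k ≥ 1. So xy²z is not a palindrome, i.e. xy²z ∉ L.

This contradicts the pumping lemma, which requires xy^i z ∈ L for all i ≥ 0.
Hence L = {w ∈ {a,b}* : w = w^R} is not regular. ∎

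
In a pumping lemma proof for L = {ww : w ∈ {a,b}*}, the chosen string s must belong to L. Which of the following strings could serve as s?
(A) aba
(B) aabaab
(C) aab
(B) aabaab

The pumping lemma is applied to a string s that lies in L, so first check membership of each option:
- (A) aba has odd length 3, so it cannot be written as ww and is not in L ✗
- (B) aabaab splits into halves aab · aab, which are equal, so it is in L (w = aab) ✓
- (C) aab has odd length 3, so it cannot be written as ww and is not in L ✗

Only (B) aabaab is in L, so it is the only candidate that could play the role of s.
(In a complete proof one picks s in terms of the pumping length p so that |s| ≥ p is guaranteed; a fixed string like aabaab illustrates the shape of such an s.)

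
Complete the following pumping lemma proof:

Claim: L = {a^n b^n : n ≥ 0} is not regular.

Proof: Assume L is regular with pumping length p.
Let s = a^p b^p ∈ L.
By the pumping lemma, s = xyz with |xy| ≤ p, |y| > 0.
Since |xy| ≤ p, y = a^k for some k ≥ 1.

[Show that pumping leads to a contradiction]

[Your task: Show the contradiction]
Consider xy²z = a^(p+k) b^p.

Since k ≥ 1, we have p + k > p.
So xy²z has more a's than b's: (p+k) a's vs p b's.
This means xy²z ∉ L because a^n b^n requires equal counts.

This contradicts the pumping lemma which states xy²z ∈ L.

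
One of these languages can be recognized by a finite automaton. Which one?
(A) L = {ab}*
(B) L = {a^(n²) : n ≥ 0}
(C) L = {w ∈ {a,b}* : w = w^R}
(A) {ab}*

(A) L = {ab}* is regular.

This can be recognized by a finite automaton (DFA/NFA).
Regular expressions like {ab}* define regular languages.

The other choices are not regular:
- {a^(n²) : n ≥ 0}: After pumping, length is no longer a perfect square
- {w ∈ {a,b}* : w = w^R}: After pumping, the string is no longer symmetric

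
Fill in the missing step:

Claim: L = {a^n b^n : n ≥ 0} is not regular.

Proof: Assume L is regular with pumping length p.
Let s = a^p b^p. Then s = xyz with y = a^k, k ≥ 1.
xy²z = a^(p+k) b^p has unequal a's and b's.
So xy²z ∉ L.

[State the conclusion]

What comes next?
This contradicts the pumping lemma for regular languages,
which guarantees xy^i z ∈ L for all i ≥ 0.

Since our assumption that L is regular leads to a contradiction,
we conclude that L = {a^n b^n : n ≥ 0} is NOT regular. ∎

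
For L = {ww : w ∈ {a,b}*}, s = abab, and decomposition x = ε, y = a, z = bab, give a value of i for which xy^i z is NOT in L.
i = 0

xy⁰z = ε · ε · bab = bab; bab has odd length 3, so it cannot be written as ww and is not in L.
(Other choices also work, e.g. i = 2, 3; only i = 1 is guaranteed to stay in L since xy¹z = s.)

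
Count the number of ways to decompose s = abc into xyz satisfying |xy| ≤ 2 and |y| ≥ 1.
3

For s = 'abc' with pumping length p = 2:

Constraints: |xy| ≤ 2, |y| > 0

Valid decompositions (|xy| ≤ p, |y| ≥ 1):
  • x='', y='a', z='bc'
  • x='a', y='b', z='c'
  • x='', y='ab', z='c'

Total count: 3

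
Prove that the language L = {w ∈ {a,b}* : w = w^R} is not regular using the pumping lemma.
Assume for contradiction that L is regular, and let p ≥ 1 be the pumping length given by the pumping lemma.
Choose s = a^p b a^p. Then s ∈ L (it reads the same in both directions) and |s| = 2p + 1 ≥ p.
By the pumping lemma, s = xyz for some x, y, z with |xy| ≤ p, |y| ≥ 1, and xy^i z ∈ L for every i ≥ 0.
Since |xy| ≤ p and the first p symbols of s are all a's, y = a^k for some k with 1 ≤ k ≤ p.

Take i = 0: xy⁰z = a^(p − k) b a^p.
Its reversal is a^p b a^(p − k). These differ because the block of a's before the unique b has length p − k in one and p in the other, and p − k ≠ p since k ≥ 1. So xy⁰z is not a palindrome, i.e. xy⁰z ∉ L.

This contradicts the pumping lemma, which requires xy^i z ∈ L for all i ≥ 0.
Hence L = {w ∈ {a,b}* : w = w^R} is not regular. ∎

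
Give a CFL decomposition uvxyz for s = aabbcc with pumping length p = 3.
u='aa', v='b', x='b', y='c', z='c'

For s = aabbcc with pumping length p = 3:

One valid decomposition:
- u = 'aa'
- v = 'b'
- x = 'b'
- y = 'c'
- z = 'c'

Verification:
- uvxyz = 'aa' + 'b' + 'b' + 'c' + 'c' = aabbcc ✓
- |vxy| = |'bbc'| = 3 ≤ 3 ✓
- |vy| = |'bc'| = 2 > 0 ✓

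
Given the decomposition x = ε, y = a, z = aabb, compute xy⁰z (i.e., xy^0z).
aabb

Given x = '', y = 'a', z = 'aabb' and i = 0:

xy^0z = x + y·y·...·y (0 times) + z
       = '' + 'a'^0 + 'aabb'
       = '' + '' + 'aabb'
       = 'aabb'

The pumped string is 'aabb' with length 4.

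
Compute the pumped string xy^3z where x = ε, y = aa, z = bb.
aaaaaabb

Given x = '', y = 'aa', z = 'bb' and i = 3:

xy^3z = x + y·y·...·y (3 times) + z
       = '' + 'aa'^3 + 'bb'
       = '' + 'aaaaaa' + 'bb'
       = 'aaaaaabb'

The pumped string is 'aaaaaabb' with length 8.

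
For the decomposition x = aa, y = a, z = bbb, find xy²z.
aaaabbb

Given x = 'aa', y = 'a', z = 'bbb' and i = 2:

xy^2z = x + y·y·...·y (2 times) + z
       = 'aa' + 'a'^2 + 'bbb'
       = 'aa' + 'aa' + 'bbb'
       = 'aaaabbb'

The pumped string is 'aaaabbb' with length 7.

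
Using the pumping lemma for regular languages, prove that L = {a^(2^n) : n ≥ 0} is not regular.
Assume for contradiction that L is regular, and let p ≥ 1 be the pumping length given by the pumping lemma.
Choose s = a^(2^p). Then s ∈ L and |s| = 2^p ≥ p.
By the pumping lemma, s = xyz for some x, y, z with |xy| ≤ p, |y| ≥ 1, and xy^i z ∈ L for every i ≥ 0.
Here y = a^k for some k with 1 ≤ k ≤ |xy| ≤ p, and p < 2^p.

Take i = 2: |xy²z| = 2^p + k.
Now 2^p < 2^p + k ≤ 2^p + p < 2^p + 2^p = 2^(p+1).
So |xy²z| lies strictly between the consecutive powers of two 2^p and 2^(p+1), hence is not a power of 2, and xy²z ∉ L.

This contradicts the pumping lemma, which requires xy^i z ∈ L for all i ≥ 0.
Hence L = {a^(2^n) : n ≥ 0} is not regular. ∎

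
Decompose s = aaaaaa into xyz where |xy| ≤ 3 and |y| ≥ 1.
x = 'a', y = 'a', z = 'aaaa'

For s = aaaaaa and p = 3, one valid decomposition is:
- x = 'a' (length 1)
- y = 'a' (length 1)
- z = 'aaaa' (length 4)

Verification:
- xyz = 'a' + 'a' + 'aaaa' = aaaaaa ✓
- |xy| = 2 ≤ 3 ✓
- |y| = 1 > 0 ✓

All pumping lemma constraints are satisfied.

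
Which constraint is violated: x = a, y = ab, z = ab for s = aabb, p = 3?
Violated: xyz = s

The decomposition x = a, y = ab, z = ab for s = aabb with p = 3
violates the constraint: xyz = s

xyz = 'a' + 'ab' + 'ab' = 'aabab' ≠ 'aabb' = s. The decomposition doesn't reconstruct s.

Pumping lemma constraints:
1. xyz = s (decomposition is valid)
2. |xy| ≤ p
3. |y| > 0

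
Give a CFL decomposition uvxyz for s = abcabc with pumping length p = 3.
u='ab', v='c', x='a', y='b', z='c'

For s = abcabc with pumping length p = 3:

One valid decomposition:
- u = 'ab'
- v = 'c'
- x = 'a'
- y = 'b'
- z = 'c'

Verification:
- uvxyz = 'ab' + 'c' + 'a' + 'b' + 'c' = abcabc ✓
- |vxy| = |'cab'| = 3 ≤ 3 ✓
- |vy| = |'cb'| = 2 > 0 ✓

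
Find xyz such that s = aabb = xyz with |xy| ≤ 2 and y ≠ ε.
x = 'a', y = 'a', z = 'bb'

For s = aabb and p = 2, one valid decomposition is:
- x = 'a' (length 1)
- y = 'a' (length 1)
- z = 'bb' (length 2)

Verification:
- xyz = 'a' + 'a' + 'bb' = aabb ✓
- |xy| = 2 ≤ 2 ✓
- |y| = 1 > 0 ✓

All pumping lemma constraints are satisfied.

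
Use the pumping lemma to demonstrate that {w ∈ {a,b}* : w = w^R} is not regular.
Assume for contradiction that L is regular, and let p ≥ 1 be the pumping length given by the pumping lemma.
Choose s = a^p b a^p. Then s ∈ L (it reads the same in both directions) and |s| = 2p + 1 ≥ p.
By the pumping lemma, s = xyz for some x, y, z with |xy| ≤ p, |y| ≥ 1, and xy^i z ∈ L for every i ≥ 0.
Since |xy| ≤ p and the first p symbols of s are all a's, y = a^k for some k with 1 ≤ k ≤ p.

Take i = 0: xy⁰z = a^(p − k) b a^p.
Its reversal is a^p b a^(p − k). These differ because the block of a's before the unique b has length p − k in one and p in the other, and p − k ≠ p since k ≥ 1. So xy⁰z is not a palindrome, i.e. xy⁰z ∉ L.

This contradicts the pumping lemma, which requires xy^i z ∈ L for all i ≥ 0.
Hence L = {w ∈ {a,b}* : w = w^R} is not regular. ∎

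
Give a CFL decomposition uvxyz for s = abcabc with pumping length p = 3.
u='ab', v='c', x='a', y='b', z='c'

For s = abcabc with pumping length p = 3:

One valid decomposition:
- u = 'ab'
- v = 'c'
- x = 'a'
- y = 'b'
- z = 'c'

Verification:
- uvxyz = 'ab' + 'c' + 'a' + 'b' + 'c' = abcabc ✓
- |vxy| = |'cab'| = 3 ≤ 3 ✓
- |vy| = |'cb'| = 2 > 0 ✓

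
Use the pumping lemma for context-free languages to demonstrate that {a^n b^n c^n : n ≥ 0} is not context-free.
Assume for contradiction that L is context-free, and let p ≥ 1 be the pumping length given by the pumping lemma for CFLs.
Choose s = a^p b^p c^p. Then s ∈ L and |s| = 3p ≥ p.
By the CFL pumping lemma, s = uvxyz for some u, v, x, y, z with |vxy| ≤ p, |vy| ≥ 1, and uv^i xy^i z ∈ L for every i ≥ 0.

Because |vxy| ≤ p, the window vxy cannot contain both an a and a c: any substring of s containing both must include the entire block b^p plus at least one a and one c, so it has length ≥ p + 2 > p.
Hence at least one of the letters a, c does not occur in vy at all.

Take i = 0: the string uxz is obtained from s by deleting |vy| ≥ 1 symbols, so |uxz| = 3p − |vy| < 3p.
But the letter (a or c) that does not occur in vy still occurs exactly p times in uxz. Every string of L with exactly p copies of some letter is a^p b^p c^p, of length 3p. Since |uxz| < 3p, uxz ∉ L.

This contradicts the CFL pumping lemma, which requires uv^i xy^i z ∈ L for all i ≥ 0.
Hence L = {a^n b^n c^n : n ≥ 0} is not context-free. ∎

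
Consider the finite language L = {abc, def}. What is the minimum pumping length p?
p = 4

For a finite language L, the pumping lemma holds vacuously if p > max|s| for s ∈ L.

The longest string in L = {abc, def} has length 3.
If p = 4, then no string s ∈ L has |s| ≥ p, so the condition is vacuously true.

The minimum pumping length is p = 4.

Why no smaller p works: for any p ≤ 3, the longest string s ∈ L has |s| = 3 ≥ p, so it would
have to be pumpable; but pumping up (i = 2, 3, ...) produces ever longer strings, which cannot all lie in the
finite language L. So the pumping property fails for every p ≤ 3.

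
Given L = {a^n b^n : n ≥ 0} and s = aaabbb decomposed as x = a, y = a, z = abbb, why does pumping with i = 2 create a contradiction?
xy²z = aaaabbb ∉ L

Pumping with i = 2 replaces y = a by y² = aa:
- Original: s = xyz = aaabbb; aaabbb = a^3 b^3 has equal counts (3 = 3), so it is in L
- Pumped: xy²z = a · aa · abbb = aaaabbb
- aaaabbb has 4 a's and 3 b's; 4 ≠ 3, so it is not in L

The pumping lemma would require xy²z ∈ L, so this decomposition yields a contradiction.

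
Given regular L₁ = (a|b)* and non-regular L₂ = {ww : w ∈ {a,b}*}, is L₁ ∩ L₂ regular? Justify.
No — L₁ ∩ L₂ is not regular.

(a|b)* is all strings over {a,b}, so L₁ ∩ L₂ = {ww : w ∈ {a,b}*} = L₂ itself, which is not regular (pump s = a^p b a^p b).

Note that the bare facts "L₁ regular, L₂ non-regular" do not settle the question by themselves: the closure of regular languages under ∪, ∩, complement and difference applies only when BOTH operands are regular. With a non-regular operand the result can come out regular or non-regular depending on the specific languages, so one has to work out L₁ ∩ L₂ for this particular pair, as above.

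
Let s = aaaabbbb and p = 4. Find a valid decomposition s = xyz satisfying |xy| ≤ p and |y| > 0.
x = 'a', y = 'a', z = 'aabbbb'

For s = aaaabbbb and p = 4, one valid decomposition is:
- x = 'a' (length 1)
- y = 'a' (length 1)
- z = 'aabbbb' (length 6)

Verification:
- xyz = 'a' + 'a' + 'aabbbb' = aaaabbbb ✓
- |xy| = 2 ≤ 4 ✓
- |y| = 1 > 0 ✓

All pumping lemma constraints are satisfied.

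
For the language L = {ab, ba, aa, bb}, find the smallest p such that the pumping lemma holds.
p = 3

For a finite language L, the pumping lemma holds vacuously if p > max|s| for s ∈ L.

The longest string in L = {ab, ba, aa, bb} has length 2.
If p = 3, then no string s ∈ L has |s| ≥ p, so the condition is vacuously true.

The minimum pumping length is p = 3.

Why no smaller p works: for any p ≤ 2, the longest string s ∈ L has |s| = 2 ≥ p, so it would
have to be pumpable; but pumping up (i = 2, 3, ...) produces ever longer strings, which cannot all lie in the
finite language L. So the pumping property fails for every p ≤ 2.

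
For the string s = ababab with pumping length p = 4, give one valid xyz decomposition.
x = '', y = 'a', z = 'babab'

For s = ababab and p = 4, one valid decomposition is:
- x = '' (length 0)
- y = 'a' (length 1)
- z = 'babab' (length 5)

Verification:
- xyz = '' + 'a' + 'babab' = ababab ✓
- |xy| = 1 ≤ 4 ✓
- |y| = 1 > 0 ✓

All pumping lemma constraints are satisfied.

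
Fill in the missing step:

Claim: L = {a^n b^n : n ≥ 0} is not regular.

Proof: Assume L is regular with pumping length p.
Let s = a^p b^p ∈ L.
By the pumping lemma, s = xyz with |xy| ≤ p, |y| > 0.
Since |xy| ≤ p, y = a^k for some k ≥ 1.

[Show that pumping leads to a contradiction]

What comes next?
Consider xy²z = a^(p+k) b^p.

Since k ≥ 1, we have p + k > p.
So xy²z has more a's than b's: (p+k) a's vs p b's.
This means xy²z ∉ L because a^n b^n requires equal counts.

This contradicts the pumping lemma which states xy²z ∈ L.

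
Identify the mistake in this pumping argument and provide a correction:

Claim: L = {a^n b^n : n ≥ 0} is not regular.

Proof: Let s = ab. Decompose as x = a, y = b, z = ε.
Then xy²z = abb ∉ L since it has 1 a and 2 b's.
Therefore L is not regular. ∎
Error: The string s = ab might be shorter than the pumping length p.

Correction: Choose s = a^p b^p to ensure |s| ≥ p. Also, the decomposition is wrong: with |xy| ≤ p, y cannot include b's when s starts with p a's.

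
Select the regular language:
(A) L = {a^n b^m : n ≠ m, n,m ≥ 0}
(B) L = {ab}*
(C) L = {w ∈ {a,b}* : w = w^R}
(B) {ab}*

(B) L = {ab}* is regular.

This can be recognized by a finite automaton (DFA/NFA).
Regular expressions like {ab}* define regular languages.

The other choices are not regular:
- {a^n b^m : n ≠ m, n,m ≥ 0}: After pumping a's, we can make n = m
- {w ∈ {a,b}* : w = w^R}: After pumping, the string is no longer symmetric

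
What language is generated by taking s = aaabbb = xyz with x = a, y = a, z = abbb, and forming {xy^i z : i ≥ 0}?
{xy^i z : i ≥ 0} = {a^(2+i) b^3 : i ≥ 0} = {aabbb, aaabbb, aaaabbb, ...}

With x = a, y = a, z = abbb: Starting with aaabbb and pumping the second 'a', we get strings with 2+i a's followed by 3 b's for i = 0, 1, 2, ...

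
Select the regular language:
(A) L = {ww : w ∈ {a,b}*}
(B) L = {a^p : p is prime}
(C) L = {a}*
(C) {a}*

(C) L = {a}* is regular.

This can be recognized by a finite automaton (DFA/NFA).
Regular expressions like {a}* define regular languages.

The other choices are not regular:
- {ww : w ∈ {a,b}*}: After pumping, the two halves no longer match
- {a^p : p is prime}: After pumping, the length becomes composite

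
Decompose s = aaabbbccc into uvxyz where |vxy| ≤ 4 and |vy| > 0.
u='aa', v='a', x='bb', y='b', z='ccc'

For s = aaabbbccc with pumping length p = 4:

One valid decomposition:
- u = 'aa'
- v = 'a'
- x = 'bb'
- y = 'b'
- z = 'ccc'

Verification:
- uvxyz = 'aa' + 'a' + 'bb' + 'b' + 'ccc' = aaabbbccc ✓
- |vxy| = |'abbb'| = 4 ≤ 4 ✓
- |vy| = |'ab'| = 2 > 0 ✓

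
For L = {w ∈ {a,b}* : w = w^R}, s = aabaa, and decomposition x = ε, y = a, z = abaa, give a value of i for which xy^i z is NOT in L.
i = 0

xy⁰z = ε · ε · abaa = abaa; abaa reversed is aaba ≠ abaa, so it is not a palindrome and is not in L.
(Other choices also work, e.g. i = 2, 3; only i = 1 is guaranteed to stay in L since xy¹z = s.)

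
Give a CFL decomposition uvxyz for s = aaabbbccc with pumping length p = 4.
u='aa', v='a', x='bb', y='b', z='ccc'

For s = aaabbbccc with pumping length p = 4:

One valid decomposition:
- u = 'aa'
- v = 'a'
- x = 'bb'
- y = 'b'
- z = 'ccc'

Verification:
- uvxyz = 'aa' + 'a' + 'bb' + 'b' + 'ccc' = aaabbbccc ✓
- |vxy| = |'abbb'| = 4 ≤ 4 ✓
- |vy| = |'ab'| = 2 > 0 ✓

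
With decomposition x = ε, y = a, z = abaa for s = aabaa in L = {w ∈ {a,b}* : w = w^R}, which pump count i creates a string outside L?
i = 2

xy²z = ε · aa · abaa = aaabaa; aaabaa reversed is aabaaa ≠ aaabaa, so it is not a palindrome and is not in L.
(Other choices also work, e.g. i = 0, 3; only i = 1 is guaranteed to stay in L since xy¹z = s.)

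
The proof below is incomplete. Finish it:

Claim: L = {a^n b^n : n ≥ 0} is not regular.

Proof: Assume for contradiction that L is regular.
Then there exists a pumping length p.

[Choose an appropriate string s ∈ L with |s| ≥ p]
s = a^p b^p

This string is in L (has equal a's and b's) and has length 2p ≥ p.
Any decomposition xyz with |xy| ≤ p means y consists only of a's,
so pumping will unbalance the counts.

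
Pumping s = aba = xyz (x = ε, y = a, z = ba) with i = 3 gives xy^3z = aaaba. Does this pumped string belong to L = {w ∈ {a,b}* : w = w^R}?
No

xy³z = ε · aaa · ba = aaaba.
aaaba reversed is abaaa ≠ aaaba, so it is not a palindrome and is not in L.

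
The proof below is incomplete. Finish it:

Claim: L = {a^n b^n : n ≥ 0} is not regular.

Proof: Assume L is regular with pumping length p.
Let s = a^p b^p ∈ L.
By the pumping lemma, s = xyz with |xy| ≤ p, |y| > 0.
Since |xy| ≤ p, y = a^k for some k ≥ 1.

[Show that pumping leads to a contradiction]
Consider xy²z = a^(p+k) b^p.

Since k ≥ 1, we have p + k > p.
So xy²z has more a's than b's: (p+k) a's vs p b's.
This means xy²z ∉ L because a^n b^n requires equal counts.

This contradicts the pumping lemma which states xy²z ∈ L.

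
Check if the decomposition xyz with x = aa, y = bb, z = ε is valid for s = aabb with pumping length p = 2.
Violated: |xy| ≤ p

The decomposition x = aa, y = bb, z = ε for s = aabb with p = 2
violates the constraint: |xy| ≤ p

|xy| = |aabb| = 4 > 2 = p. The decomposition puts too many characters in xy.

Pumping lemma constraints:
1. xyz = s (decomposition is valid)
2. |xy| ≤ p
3. |y| > 0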